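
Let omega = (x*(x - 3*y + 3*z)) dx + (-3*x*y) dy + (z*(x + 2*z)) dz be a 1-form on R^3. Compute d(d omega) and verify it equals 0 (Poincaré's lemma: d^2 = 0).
d(d omega) = 0

Step 1: d omega = sum_{i<j} (∂f_j/∂x_i - ∂f_i/∂x_j) dx_i ∧ dx_j:
  coeff of dx ∧ dy: 3*x - 3*y
  coeff of dx ∧ dz: -3*x + z
  coeff of dy ∧ dz: 0
Step 2: Apply d again to each 2-form coefficient. The only possible 3-form in R^3 is dx ∧ dy ∧ dz, with coefficient
  ∂(coeff of dy∧dz)/∂x - ∂(coeff of dx∧dz)/∂y + ∂(coeff of dx∧dy)/∂z
  = ∂/∂x (0) - ∂/∂y (-3*x + z) + ∂/∂z (3*x - 3*y).
Each of these terms simplifies to sums of mixed partials that cancel in pairs. The result is 0 (by equality of mixed partials for smooth functions — Schwarz / Clairaut).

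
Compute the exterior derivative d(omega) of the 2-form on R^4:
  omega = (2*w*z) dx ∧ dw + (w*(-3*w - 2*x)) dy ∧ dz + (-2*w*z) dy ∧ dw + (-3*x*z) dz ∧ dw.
d(omega) = (-2*w - 3*z) dx ∧ dz ∧ dw + (-2*w) dx ∧ dy ∧ dz + (-4*w - 2*x) dy ∧ dz ∧ dw

For a 2-form omega = sum_{i<j} g_{ij} dx_i ∧ dx_j, the exterior derivative is
  d(omega) = sum_{i<j} d(g_{ij}) ∧ dx_i ∧ dx_j = sum_{i<j, k} (∂g_{ij}/∂x_k) dx_k ∧ dx_i ∧ dx_j.
Expand each term, using dx_k ∧ dx_i ∧ dx_j = sgn(permutation) dx_{(a)} ∧ dx_{(b)} ∧ dx_{(c)} with (a < b < c) sorted:
  d(2*w*z) includes (∂/∂z)(2*w*z) dz = (2*w) dz, which multiplied by dx ∧ dw gives (-2*w) dx ∧ dz ∧ dw
  d(w*(-3*w - 2*x)) includes (∂/∂x)(w*(-3*w - 2*x)) dx = (-2*w) dx, which multiplied by dy ∧ dz gives (-2*w) dx ∧ dy ∧ dz
  d(w*(-3*w - 2*x)) includes (∂/∂w)(w*(-3*w - 2*x)) dw = (-6*w - 2*x) dw, which multiplied by dy ∧ dz gives (-6*w - 2*x) dy ∧ dz ∧ dw
  d(-2*w*z) includes (∂/∂z)(-2*w*z) dz = (-2*w) dz, which multiplied by dy ∧ dw gives (2*w) dy ∧ dz ∧ dw
  d(-3*x*z) includes (∂/∂x)(-3*x*z) dx = (-3*z) dx, which multiplied by dz ∧ dw gives (-3*z) dx ∧ dz ∧ dw
Collecting like 3-forms: d(omega) = (-2*w - 3*z) dx ∧ dz ∧ dw + (-2*w) dx ∧ dy ∧ dz + (-4*w - 2*x) dy ∧ dz ∧ dw.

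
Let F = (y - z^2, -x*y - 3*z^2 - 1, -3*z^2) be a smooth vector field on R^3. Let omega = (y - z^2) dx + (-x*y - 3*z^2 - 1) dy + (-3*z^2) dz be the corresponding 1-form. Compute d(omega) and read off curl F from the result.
d(omega) = (6*z) dy ∧ dz + (-2*z) dz ∧ dx + (-y - 1) dx ∧ dy; curl F = (6*z, -2*z, -y - 1)

d omega = sum_{i<j} (∂f_j/∂x_i - ∂f_i/∂x_j) dx_i ∧ dx_j. Under the identification (dy ∧ dz, dz ∧ dx, dx ∧ dy) ↔ (e_x, e_y, e_z), the coefficients are exactly the components of curl F. Compute:
  ∂R/∂y - ∂Q/∂z = (0) - (-6*z) = 6*z
  ∂P/∂z - ∂R/∂x = (-2*z) - (0) = -2*z
  ∂Q/∂x - ∂P/∂y = (-y) - (1) = -y - 1.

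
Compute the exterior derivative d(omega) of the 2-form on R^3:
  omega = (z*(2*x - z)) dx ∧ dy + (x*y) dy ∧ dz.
d(omega) = (2*x + y - 2*z) dx ∧ dy ∧ dz

For a 2-form omega = sum_{i<j} g_{ij} dx_i ∧ dx_j, the exterior derivative is
  d(omega) = sum_{i<j} d(g_{ij}) ∧ dx_i ∧ dx_j = sum_{i<j, k} (∂g_{ij}/∂x_k) dx_k ∧ dx_i ∧ dx_j.
Expand each term, using dx_k ∧ dx_i ∧ dx_j = sgn(permutation) dx_{(a)} ∧ dx_{(b)} ∧ dx_{(c)} with (a < b < c) sorted:
  d(z*(2*x - z)) includes (∂/∂z)(z*(2*x - z)) dz = (2*x - 2*z) dz, which multiplied by dx ∧ dy gives (2*x - 2*z) dx ∧ dy ∧ dz
  d(x*y) includes (∂/∂x)(x*y) dx = (y) dx, which multiplied by dy ∧ dz gives (y) dx ∧ dy ∧ dz
Collecting like 3-forms: d(omega) = (2*x + y - 2*z) dx ∧ dy ∧ dz.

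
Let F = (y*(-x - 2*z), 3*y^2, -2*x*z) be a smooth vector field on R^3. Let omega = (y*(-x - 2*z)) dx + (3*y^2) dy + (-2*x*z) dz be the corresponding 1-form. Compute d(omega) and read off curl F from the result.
d(omega) = (0) dy ∧ dz + (-2*y + 2*z) dz ∧ dx + (x + 2*z) dx ∧ dy; curl F = (0, -2*y + 2*z, x + 2*z)

d omega = sum_{i<j} (∂f_j/∂x_i - ∂f_i/∂x_j) dx_i ∧ dx_j. Under the identification (dy ∧ dz, dz ∧ dx, dx ∧ dy) ↔ (e_x, e_y, e_z), the coefficients are exactly the components of curl F. Compute:
  ∂R/∂y - ∂Q/∂z = (0) - (0) = 0
  ∂P/∂z - ∂R/∂x = (-2*y) - (-2*z) = -2*y + 2*z
  ∂Q/∂x - ∂P/∂y = (0) - (-x - 2*z) = x + 2*z.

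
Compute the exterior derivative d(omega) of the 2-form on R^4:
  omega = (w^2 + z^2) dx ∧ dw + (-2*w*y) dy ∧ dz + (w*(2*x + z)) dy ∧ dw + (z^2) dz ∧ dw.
d(omega) = (-2*z) dx ∧ dz ∧ dw + (-w - 2*y) dy ∧ dz ∧ dw + (2*w) dx ∧ dy ∧ dw

For a 2-form omega = sum_{i<j} g_{ij} dx_i ∧ dx_j, the exterior derivative is
  d(omega) = sum_{i<j} d(g_{ij}) ∧ dx_i ∧ dx_j = sum_{i<j, k} (∂g_{ij}/∂x_k) dx_k ∧ dx_i ∧ dx_j.
Expand each term, using dx_k ∧ dx_i ∧ dx_j = sgn(permutation) dx_{(a)} ∧ dx_{(b)} ∧ dx_{(c)} with (a < b < c) sorted:
  d(w^2 + z^2) includes (∂/∂z)(w^2 + z^2) dz = (2*z) dz, which multiplied by dx ∧ dw gives (-2*z) dx ∧ dz ∧ dw
  d(-2*w*y) includes (∂/∂w)(-2*w*y) dw = (-2*y) dw, which multiplied by dy ∧ dz gives (-2*y) dy ∧ dz ∧ dw
  d(w*(2*x + z)) includes (∂/∂x)(w*(2*x + z)) dx = (2*w) dx, which multiplied by dy ∧ dw gives (2*w) dx ∧ dy ∧ dw
  d(w*(2*x + z)) includes (∂/∂z)(w*(2*x + z)) dz = (w) dz, which multiplied by dy ∧ dw gives (-w) dy ∧ dz ∧ dw
Collecting like 3-forms: d(omega) = (-2*z) dx ∧ dz ∧ dw + (-w - 2*y) dy ∧ dz ∧ dw + (2*w) dx ∧ dy ∧ dw.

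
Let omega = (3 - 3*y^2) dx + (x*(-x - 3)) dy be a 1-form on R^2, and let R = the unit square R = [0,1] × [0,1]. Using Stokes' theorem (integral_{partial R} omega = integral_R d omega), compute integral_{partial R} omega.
integral_(partial R) omega = -1

Stokes: integral_partial_R omega = integral_R d omega with d omega = (∂Q/∂x - ∂P/∂y) dx ∧ dy.
  ∂Q/∂x = -2*x - 3
  ∂P/∂y = -6*y
  integrand = ∂Q/∂x - ∂P/∂y = -2*x + 6*y - 3.
Integrating over R: integral_0^1 integral_0^1 (-2*x + 6*y - 3) dx dy = -1.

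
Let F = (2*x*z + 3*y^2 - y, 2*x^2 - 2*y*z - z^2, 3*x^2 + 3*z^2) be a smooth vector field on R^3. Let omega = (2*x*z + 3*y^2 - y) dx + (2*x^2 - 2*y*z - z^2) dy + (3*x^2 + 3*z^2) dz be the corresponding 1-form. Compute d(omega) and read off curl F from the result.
d(omega) = (2*y + 2*z) dy ∧ dz + (-4*x) dz ∧ dx + (4*x - 6*y + 1) dx ∧ dy; curl F = (2*y + 2*z, -4*x, 4*x - 6*y + 1)

d omega = sum_{i<j} (∂f_j/∂x_i - ∂f_i/∂x_j) dx_i ∧ dx_j. Under the identification (dy ∧ dz, dz ∧ dx, dx ∧ dy) ↔ (e_x, e_y, e_z), the coefficients are exactly the components of curl F. Compute:
  ∂R/∂y - ∂Q/∂z = (0) - (-2*y - 2*z) = 2*y + 2*z
  ∂P/∂z - ∂R/∂x = (2*x) - (6*x) = -4*x
  ∂Q/∂x - ∂P/∂y = (4*x) - (6*y - 1) = 4*x - 6*y + 1.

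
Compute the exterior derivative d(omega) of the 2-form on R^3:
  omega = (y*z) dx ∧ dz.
d(omega) = (-z) dx ∧ dy ∧ dz

For a 2-form omega = sum_{i<j} g_{ij} dx_i ∧ dx_j, the exterior derivative is
  d(omega) = sum_{i<j} d(g_{ij}) ∧ dx_i ∧ dx_j = sum_{i<j, k} (∂g_{ij}/∂x_k) dx_k ∧ dx_i ∧ dx_j.
Expand each term, using dx_k ∧ dx_i ∧ dx_j = sgn(permutation) dx_{(a)} ∧ dx_{(b)} ∧ dx_{(c)} with (a < b < c) sorted:
  d(y*z) includes (∂/∂y)(y*z) dy = (z) dy, which multiplied by dx ∧ dz gives (-z) dx ∧ dy ∧ dz
Collecting like 3-forms: d(omega) = (-z) dx ∧ dy ∧ dz.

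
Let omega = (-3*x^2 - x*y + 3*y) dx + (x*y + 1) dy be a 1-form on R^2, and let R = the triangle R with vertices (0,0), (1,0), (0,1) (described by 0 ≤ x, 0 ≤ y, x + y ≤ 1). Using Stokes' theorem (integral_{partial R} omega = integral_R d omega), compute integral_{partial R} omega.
integral_(partial R) omega = -7/6

Stokes: integral_partial_R omega = integral_R d omega with d omega = (∂Q/∂x - ∂P/∂y) dx ∧ dy.
  ∂Q/∂x = y
  ∂P/∂y = 3 - x
  integrand = ∂Q/∂x - ∂P/∂y = x + y - 3.
Integrating over R: integral_0^1 integral_0^{1-x} (x + y - 3) dy dx = -7/6.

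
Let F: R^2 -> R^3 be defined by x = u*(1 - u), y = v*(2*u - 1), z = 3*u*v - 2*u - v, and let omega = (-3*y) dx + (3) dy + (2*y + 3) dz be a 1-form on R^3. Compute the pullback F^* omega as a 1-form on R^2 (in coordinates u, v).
F^* omega = (12*u^2*v + 12*u*v^2 - 20*u*v - 6*v^2 + 22*v - 6) du + (12*u^2*v - 10*u*v + 15*u + 2*v - 6) dv

Using F^*(f dg) = (f ∘ F) d(g ∘ F), substitute each coordinate x_i by F_i(u, v) in f_i, and replace dx_i by d F_i = (∂F_i/∂u) du + (∂F_i/∂v) dv.
  For the x component: f_1(F) = 3*v*(1 - 2*u); d F_1 = (1 - 2*u) du + (0) dv
  For the y component: f_2(F) = 3; d F_2 = (2*v) du + (2*u - 1) dv
  For the z component: f_3(F) = 4*u*v - 2*v + 3; d F_3 = (3*v - 2) du + (3*u - 1) dv
Combining and collecting du, dv coefficients:
  coeff of du: 12*u^2*v + 12*u*v^2 - 20*u*v - 6*v^2 + 22*v - 6
  coeff of dv: 12*u^2*v - 10*u*v + 15*u + 2*v - 6
F^* omega = (12*u^2*v + 12*u*v^2 - 20*u*v - 6*v^2 + 22*v - 6) du + (12*u^2*v - 10*u*v + 15*u + 2*v - 6) dv.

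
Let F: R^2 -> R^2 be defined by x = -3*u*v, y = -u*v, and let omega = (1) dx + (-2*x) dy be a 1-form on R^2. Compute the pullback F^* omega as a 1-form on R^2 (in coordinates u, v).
F^* omega = (3*v*(-2*u*v - 1)) du + (3*u*(-2*u*v - 1)) dv

Using F^*(f dg) = (f ∘ F) d(g ∘ F), substitute each coordinate x_i by F_i(u, v) in f_i, and replace dx_i by d F_i = (∂F_i/∂u) du + (∂F_i/∂v) dv.
  For the x component: f_1(F) = 1; d F_1 = (-3*v) du + (-3*u) dv
  For the y component: f_2(F) = 6*u*v; d F_2 = (-v) du + (-u) dv
Combining and collecting du, dv coefficients:
  coeff of du: 3*v*(-2*u*v - 1)
  coeff of dv: 3*u*(-2*u*v - 1)
F^* omega = (3*v*(-2*u*v - 1)) du + (3*u*(-2*u*v - 1)) dv.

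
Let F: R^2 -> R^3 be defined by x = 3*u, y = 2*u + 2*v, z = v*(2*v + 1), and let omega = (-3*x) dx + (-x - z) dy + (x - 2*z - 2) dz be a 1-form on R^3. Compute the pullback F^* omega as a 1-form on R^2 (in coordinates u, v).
F^* omega = (-33*u - 4*v^2 - 2*v) du + (12*u*v - 3*u - 16*v^3 - 16*v^2 - 12*v - 2) dv

Using F^*(f dg) = (f ∘ F) d(g ∘ F), substitute each coordinate x_i by F_i(u, v) in f_i, and replace dx_i by d F_i = (∂F_i/∂u) du + (∂F_i/∂v) dv.
  For the x component: f_1(F) = -9*u; d F_1 = (3) du + (0) dv
  For the y component: f_2(F) = -3*u - 2*v^2 - v; d F_2 = (2) du + (2) dv
  For the z component: f_3(F) = 3*u - 4*v^2 - 2*v - 2; d F_3 = (0) du + (4*v + 1) dv
Combining and collecting du, dv coefficients:
  coeff of du: -33*u - 4*v^2 - 2*v
  coeff of dv: 12*u*v - 3*u - 16*v^3 - 16*v^2 - 12*v - 2
F^* omega = (-33*u - 4*v^2 - 2*v) du + (12*u*v - 3*u - 16*v^3 - 16*v^2 - 12*v - 2) dv.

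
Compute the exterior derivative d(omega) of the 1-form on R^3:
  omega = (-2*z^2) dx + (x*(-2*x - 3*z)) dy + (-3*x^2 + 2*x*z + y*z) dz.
d(omega) = (-4*x - 3*z) dx ∧ dy + (-6*x + 6*z) dx ∧ dz + (3*x + z) dy ∧ dz

For a 1-form omega = sum_i f_i dx_i, the exterior derivative is
  d(omega) = sum_{i < j} (∂f_j/∂x_i - ∂f_i/∂x_j) dx_i ∧ dx_j.
  coefficient of dx ∧ dy: ∂f_2/∂x - ∂f_1/∂y = ∂(x*(-2*x - 3*z))/∂x - ∂(-2*z^2)/∂y = -4*x - 3*z
  coefficient of dx ∧ dz: ∂f_3/∂x - ∂f_1/∂z = ∂(-3*x^2 + 2*x*z + y*z)/∂x - ∂(-2*z^2)/∂z = -6*x + 6*z
  coefficient of dy ∧ dz: ∂f_3/∂y - ∂f_2/∂z = ∂(-3*x^2 + 2*x*z + y*z)/∂y - ∂(x*(-2*x - 3*z))/∂z = 3*x + z
Assembling: d(omega) = (-4*x - 3*z) dx ∧ dy + (-6*x + 6*z) dx ∧ dz + (3*x + z) dy ∧ dz.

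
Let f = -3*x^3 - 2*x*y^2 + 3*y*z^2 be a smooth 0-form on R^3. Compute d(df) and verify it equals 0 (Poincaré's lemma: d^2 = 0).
d(df) = 0

Step 1: df = sum_i (∂f/∂x_i) dx_i = (-9*x^2 - 2*y^2) dx + (-4*x*y + 3*z^2) dy + (6*y*z) dz.
Step 2: Apply d again. Using the 1-form formula, the coefficient of dx ∧ dy in d(df) is ∂^2 f/∂x ∂y - ∂^2 f/∂y ∂x = (-4*y) - (-4*y) = 0 (equality of mixed partials for smooth f).
Similarly for dx ∧ dz and dy ∧ dz — all coefficients vanish. So d(df) = 0.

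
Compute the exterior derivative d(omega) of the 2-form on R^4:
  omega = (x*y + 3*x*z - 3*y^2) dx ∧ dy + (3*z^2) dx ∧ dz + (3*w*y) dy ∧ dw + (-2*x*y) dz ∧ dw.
d(omega) = (3*x) dx ∧ dy ∧ dz + (-2*y) dx ∧ dz ∧ dw + (-2*x) dy ∧ dz ∧ dw

For a 2-form omega = sum_{i<j} g_{ij} dx_i ∧ dx_j, the exterior derivative is
  d(omega) = sum_{i<j} d(g_{ij}) ∧ dx_i ∧ dx_j = sum_{i<j, k} (∂g_{ij}/∂x_k) dx_k ∧ dx_i ∧ dx_j.
Expand each term, using dx_k ∧ dx_i ∧ dx_j = sgn(permutation) dx_{(a)} ∧ dx_{(b)} ∧ dx_{(c)} with (a < b < c) sorted:
  d(x*y + 3*x*z - 3*y^2) includes (∂/∂z)(x*y + 3*x*z - 3*y^2) dz = (3*x) dz, which multiplied by dx ∧ dy gives (3*x) dx ∧ dy ∧ dz
  d(-2*x*y) includes (∂/∂x)(-2*x*y) dx = (-2*y) dx, which multiplied by dz ∧ dw gives (-2*y) dx ∧ dz ∧ dw
  d(-2*x*y) includes (∂/∂y)(-2*x*y) dy = (-2*x) dy, which multiplied by dz ∧ dw gives (-2*x) dy ∧ dz ∧ dw
Collecting like 3-forms: d(omega) = (3*x) dx ∧ dy ∧ dz + (-2*y) dx ∧ dz ∧ dw + (-2*x) dy ∧ dz ∧ dw.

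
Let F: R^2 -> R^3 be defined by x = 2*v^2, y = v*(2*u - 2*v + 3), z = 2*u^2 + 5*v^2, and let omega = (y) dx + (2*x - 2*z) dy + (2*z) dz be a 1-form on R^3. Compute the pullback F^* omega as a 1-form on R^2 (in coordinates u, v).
F^* omega = (16*u^3 - 8*u^2*v + 40*u*v^2 - 12*v^3) du + (-8*u^3 + 56*u^2*v - 12*u^2 - 4*u*v^2 + 116*v^3 - 6*v^2) dv

Using F^*(f dg) = (f ∘ F) d(g ∘ F), substitute each coordinate x_i by F_i(u, v) in f_i, and replace dx_i by d F_i = (∂F_i/∂u) du + (∂F_i/∂v) dv.
  For the x component: f_1(F) = v*(2*u - 2*v + 3); d F_1 = (0) du + (4*v) dv
  For the y component: f_2(F) = -4*u^2 - 6*v^2; d F_2 = (2*v) du + (2*u - 4*v + 3) dv
  For the z component: f_3(F) = 4*u^2 + 10*v^2; d F_3 = (4*u) du + (10*v) dv
Combining and collecting du, dv coefficients:
  coeff of du: 16*u^3 - 8*u^2*v + 40*u*v^2 - 12*v^3
  coeff of dv: -8*u^3 + 56*u^2*v - 12*u^2 - 4*u*v^2 + 116*v^3 - 6*v^2
F^* omega = (16*u^3 - 8*u^2*v + 40*u*v^2 - 12*v^3) du + (-8*u^3 + 56*u^2*v - 12*u^2 - 4*u*v^2 + 116*v^3 - 6*v^2) dv.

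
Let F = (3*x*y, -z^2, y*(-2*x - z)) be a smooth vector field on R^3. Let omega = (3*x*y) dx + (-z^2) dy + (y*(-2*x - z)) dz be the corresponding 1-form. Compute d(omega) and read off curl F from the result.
d(omega) = (-2*x + z) dy ∧ dz + (2*y) dz ∧ dx + (-3*x) dx ∧ dy; curl F = (-2*x + z, 2*y, -3*x)

d omega = sum_{i<j} (∂f_j/∂x_i - ∂f_i/∂x_j) dx_i ∧ dx_j. Under the identification (dy ∧ dz, dz ∧ dx, dx ∧ dy) ↔ (e_x, e_y, e_z), the coefficients are exactly the components of curl F. Compute:
  ∂R/∂y - ∂Q/∂z = (-2*x - z) - (-2*z) = -2*x + z
  ∂P/∂z - ∂R/∂x = (0) - (-2*y) = 2*y
  ∂Q/∂x - ∂P/∂y = (0) - (3*x) = -3*x.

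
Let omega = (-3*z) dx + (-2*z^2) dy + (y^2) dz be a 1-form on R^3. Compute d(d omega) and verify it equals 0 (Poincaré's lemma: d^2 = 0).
d(d omega) = 0

Step 1: d omega = sum_{i<j} (∂f_j/∂x_i - ∂f_i/∂x_j) dx_i ∧ dx_j:
  coeff of dx ∧ dy: 0
  coeff of dx ∧ dz: 3
  coeff of dy ∧ dz: 2*y + 4*z
Step 2: Apply d again to each 2-form coefficient. The only possible 3-form in R^3 is dx ∧ dy ∧ dz, with coefficient
  ∂(coeff of dy∧dz)/∂x - ∂(coeff of dx∧dz)/∂y + ∂(coeff of dx∧dy)/∂z
  = ∂/∂x (2*y + 4*z) - ∂/∂y (3) + ∂/∂z (0).
Each of these terms simplifies to sums of mixed partials that cancel in pairs. The result is 0 (by equality of mixed partials for smooth functions — Schwarz / Clairaut).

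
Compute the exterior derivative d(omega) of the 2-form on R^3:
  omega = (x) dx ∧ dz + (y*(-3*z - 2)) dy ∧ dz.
d(omega) = 0

For a 2-form omega = sum_{i<j} g_{ij} dx_i ∧ dx_j, the exterior derivative is
  d(omega) = sum_{i<j} d(g_{ij}) ∧ dx_i ∧ dx_j = sum_{i<j, k} (∂g_{ij}/∂x_k) dx_k ∧ dx_i ∧ dx_j.
Expand each term, using dx_k ∧ dx_i ∧ dx_j = sgn(permutation) dx_{(a)} ∧ dx_{(b)} ∧ dx_{(c)} with (a < b < c) sorted:

Collecting like 3-forms: d(omega) = 0.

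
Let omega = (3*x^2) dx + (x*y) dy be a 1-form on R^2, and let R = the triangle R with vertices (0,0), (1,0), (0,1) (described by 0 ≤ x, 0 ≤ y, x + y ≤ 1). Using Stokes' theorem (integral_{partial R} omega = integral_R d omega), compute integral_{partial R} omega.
integral_(partial R) omega = 1/6

Stokes: integral_partial_R omega = integral_R d omega with d omega = (∂Q/∂x - ∂P/∂y) dx ∧ dy.
  ∂Q/∂x = y
  ∂P/∂y = 0
  integrand = ∂Q/∂x - ∂P/∂y = y.
Integrating over R: integral_0^1 integral_0^{1-x} (y) dy dx = 1/6.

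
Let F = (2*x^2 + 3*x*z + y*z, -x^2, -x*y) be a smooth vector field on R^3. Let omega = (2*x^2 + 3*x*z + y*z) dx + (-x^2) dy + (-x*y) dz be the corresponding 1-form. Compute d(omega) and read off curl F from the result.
d(omega) = (-x) dy ∧ dz + (3*x + 2*y) dz ∧ dx + (-2*x - z) dx ∧ dy; curl F = (-x, 3*x + 2*y, -2*x - z)

d omega = sum_{i<j} (∂f_j/∂x_i - ∂f_i/∂x_j) dx_i ∧ dx_j. Under the identification (dy ∧ dz, dz ∧ dx, dx ∧ dy) ↔ (e_x, e_y, e_z), the coefficients are exactly the components of curl F. Compute:
  ∂R/∂y - ∂Q/∂z = (-x) - (0) = -x
  ∂P/∂z - ∂R/∂x = (3*x + y) - (-y) = 3*x + 2*y
  ∂Q/∂x - ∂P/∂y = (-2*x) - (z) = -2*x - z.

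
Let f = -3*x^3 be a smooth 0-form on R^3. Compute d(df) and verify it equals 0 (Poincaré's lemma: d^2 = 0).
d(df) = 0

Step 1: df = sum_i (∂f/∂x_i) dx_i = (-9*x^2) dx + (0) dy + (0) dz.
Step 2: Apply d again. Using the 1-form formula, the coefficient of dx ∧ dy in d(df) is ∂^2 f/∂x ∂y - ∂^2 f/∂y ∂x = (0) - (0) = 0 (equality of mixed partials for smooth f).
Similarly for dx ∧ dz and dy ∧ dz — all coefficients vanish. So d(df) = 0.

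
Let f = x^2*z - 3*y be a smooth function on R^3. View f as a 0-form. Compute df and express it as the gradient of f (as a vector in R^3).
df = (2*x*z) dx + (-3) dy + (x^2) dz; grad f = (2*x*z, -3, x^2)

For a 0-form f, d f = (∂f/∂x) dx + (∂f/∂y) dy + (∂f/∂z) dz. The components of the vector representation are exactly the entries of grad f in Cartesian coordinates:
  ∂f/∂x = 2*x*z
  ∂f/∂y = -3
  ∂f/∂z = x^2.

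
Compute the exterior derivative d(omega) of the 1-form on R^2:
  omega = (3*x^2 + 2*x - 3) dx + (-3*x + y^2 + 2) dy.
d(omega) = (-3) dx ∧ dy

For a 1-form omega = sum_i f_i dx_i, the exterior derivative is
  d(omega) = sum_{i < j} (∂f_j/∂x_i - ∂f_i/∂x_j) dx_i ∧ dx_j.
  coefficient of dx ∧ dy: ∂f_2/∂x - ∂f_1/∂y = ∂(-3*x + y^2 + 2)/∂x - ∂(3*x^2 + 2*x - 3)/∂y = -3
Assembling: d(omega) = (-3) dx ∧ dy.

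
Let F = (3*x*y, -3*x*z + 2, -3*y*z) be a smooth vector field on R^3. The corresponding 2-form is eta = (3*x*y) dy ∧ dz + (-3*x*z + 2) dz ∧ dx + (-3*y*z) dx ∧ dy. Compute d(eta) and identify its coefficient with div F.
d(eta) = (0) dx ∧ dy ∧ dz; div F = 0

For a 2-form in R^3 of the form above, applying d gives a 3-form with coefficient ∂P/∂x + ∂Q/∂y + ∂R/∂z:
  ∂P/∂x = 3*y
  ∂Q/∂y = 0
  ∂R/∂z = -3*y
Sum = 0, which is exactly div F.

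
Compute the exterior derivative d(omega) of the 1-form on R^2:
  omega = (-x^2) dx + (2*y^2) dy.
d(omega) = 0

For a 1-form omega = sum_i f_i dx_i, the exterior derivative is
  d(omega) = sum_{i < j} (∂f_j/∂x_i - ∂f_i/∂x_j) dx_i ∧ dx_j.

Assembling: d(omega) = 0.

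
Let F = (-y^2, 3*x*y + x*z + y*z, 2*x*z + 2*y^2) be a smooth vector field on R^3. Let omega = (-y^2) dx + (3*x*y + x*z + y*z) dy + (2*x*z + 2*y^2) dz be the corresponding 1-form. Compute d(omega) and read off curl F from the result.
d(omega) = (-x + 3*y) dy ∧ dz + (-2*z) dz ∧ dx + (5*y + z) dx ∧ dy; curl F = (-x + 3*y, -2*z, 5*y + z)

d omega = sum_{i<j} (∂f_j/∂x_i - ∂f_i/∂x_j) dx_i ∧ dx_j. Under the identification (dy ∧ dz, dz ∧ dx, dx ∧ dy) ↔ (e_x, e_y, e_z), the coefficients are exactly the components of curl F. Compute:
  ∂R/∂y - ∂Q/∂z = (4*y) - (x + y) = -x + 3*y
  ∂P/∂z - ∂R/∂x = (0) - (2*z) = -2*z
  ∂Q/∂x - ∂P/∂y = (3*y + z) - (-2*y) = 5*y + z.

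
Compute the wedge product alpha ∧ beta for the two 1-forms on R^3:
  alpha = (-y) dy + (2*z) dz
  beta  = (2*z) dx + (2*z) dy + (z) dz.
alpha ∧ beta = (2*y*z) dx ∧ dy + (-z*(y + 4*z)) dy ∧ dz + (-4*z^2) dx ∧ dz

Distribute the wedge, using dx_i ∧ dx_j = -dx_j ∧ dx_i and dx_i ∧ dx_i = 0. For each pair (i, j) with i < j, the coefficient of dx_i ∧ dx_j in alpha ∧ beta is (alpha_i * beta_j - alpha_j * beta_i). Collecting: alpha ∧ beta = (2*y*z) dx ∧ dy + (-z*(y + 4*z)) dy ∧ dz + (-4*z^2) dx ∧ dz.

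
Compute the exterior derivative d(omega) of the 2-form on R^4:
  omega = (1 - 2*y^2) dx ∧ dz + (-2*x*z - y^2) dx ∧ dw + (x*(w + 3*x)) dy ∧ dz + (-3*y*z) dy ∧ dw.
d(omega) = (w + 6*x + 4*y) dx ∧ dy ∧ dz + (2*y) dx ∧ dy ∧ dw + (2*x) dx ∧ dz ∧ dw + (x + 3*y) dy ∧ dz ∧ dw

For a 2-form omega = sum_{i<j} g_{ij} dx_i ∧ dx_j, the exterior derivative is
  d(omega) = sum_{i<j} d(g_{ij}) ∧ dx_i ∧ dx_j = sum_{i<j, k} (∂g_{ij}/∂x_k) dx_k ∧ dx_i ∧ dx_j.
Expand each term, using dx_k ∧ dx_i ∧ dx_j = sgn(permutation) dx_{(a)} ∧ dx_{(b)} ∧ dx_{(c)} with (a < b < c) sorted:
  d(1 - 2*y^2) includes (∂/∂y)(1 - 2*y^2) dy = (-4*y) dy, which multiplied by dx ∧ dz gives (4*y) dx ∧ dy ∧ dz
  d(-2*x*z - y^2) includes (∂/∂y)(-2*x*z - y^2) dy = (-2*y) dy, which multiplied by dx ∧ dw gives (2*y) dx ∧ dy ∧ dw
  d(-2*x*z - y^2) includes (∂/∂z)(-2*x*z - y^2) dz = (-2*x) dz, which multiplied by dx ∧ dw gives (2*x) dx ∧ dz ∧ dw
  d(x*(w + 3*x)) includes (∂/∂x)(x*(w + 3*x)) dx = (w + 6*x) dx, which multiplied by dy ∧ dz gives (w + 6*x) dx ∧ dy ∧ dz
  d(x*(w + 3*x)) includes (∂/∂w)(x*(w + 3*x)) dw = (x) dw, which multiplied by dy ∧ dz gives (x) dy ∧ dz ∧ dw
  d(-3*y*z) includes (∂/∂z)(-3*y*z) dz = (-3*y) dz, which multiplied by dy ∧ dw gives (3*y) dy ∧ dz ∧ dw
Collecting like 3-forms: d(omega) = (w + 6*x + 4*y) dx ∧ dy ∧ dz + (2*y) dx ∧ dy ∧ dw + (2*x) dx ∧ dz ∧ dw + (x + 3*y) dy ∧ dz ∧ dw.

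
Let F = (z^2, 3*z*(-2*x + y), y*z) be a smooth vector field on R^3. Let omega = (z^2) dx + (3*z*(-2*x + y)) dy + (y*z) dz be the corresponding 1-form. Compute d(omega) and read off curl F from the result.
d(omega) = (6*x - 3*y + z) dy ∧ dz + (2*z) dz ∧ dx + (-6*z) dx ∧ dy; curl F = (6*x - 3*y + z, 2*z, -6*z)

d omega = sum_{i<j} (∂f_j/∂x_i - ∂f_i/∂x_j) dx_i ∧ dx_j. Under the identification (dy ∧ dz, dz ∧ dx, dx ∧ dy) ↔ (e_x, e_y, e_z), the coefficients are exactly the components of curl F. Compute:
  ∂R/∂y - ∂Q/∂z = (z) - (-6*x + 3*y) = 6*x - 3*y + z
  ∂P/∂z - ∂R/∂x = (2*z) - (0) = 2*z
  ∂Q/∂x - ∂P/∂y = (-6*z) - (0) = -6*z.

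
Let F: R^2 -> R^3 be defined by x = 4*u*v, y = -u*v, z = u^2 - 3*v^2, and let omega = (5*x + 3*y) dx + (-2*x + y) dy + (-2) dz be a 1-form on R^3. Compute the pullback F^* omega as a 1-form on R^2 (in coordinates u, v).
F^* omega = (u*(77*v^2 - 4)) du + (v*(77*u^2 + 12)) dv

Using F^*(f dg) = (f ∘ F) d(g ∘ F), substitute each coordinate x_i by F_i(u, v) in f_i, and replace dx_i by d F_i = (∂F_i/∂u) du + (∂F_i/∂v) dv.
  For the x component: f_1(F) = 17*u*v; d F_1 = (4*v) du + (4*u) dv
  For the y component: f_2(F) = -9*u*v; d F_2 = (-v) du + (-u) dv
  For the z component: f_3(F) = -2; d F_3 = (2*u) du + (-6*v) dv
Combining and collecting du, dv coefficients:
  coeff of du: u*(77*v^2 - 4)
  coeff of dv: v*(77*u^2 + 12)
F^* omega = (u*(77*v^2 - 4)) du + (v*(77*u^2 + 12)) dv.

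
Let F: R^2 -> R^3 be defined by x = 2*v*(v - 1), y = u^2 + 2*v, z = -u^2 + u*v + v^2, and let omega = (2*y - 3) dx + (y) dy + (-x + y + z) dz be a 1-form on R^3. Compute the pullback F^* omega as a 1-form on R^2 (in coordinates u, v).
F^* omega = (2*u^3 - 2*u^2*v + 3*u*v^2 - 4*u*v - v^3 + 4*v^2) du + (9*u^2*v - 2*u^2 + u*v^2 + 4*u*v - 2*v^3 + 24*v^2 - 16*v + 6) dv

Using F^*(f dg) = (f ∘ F) d(g ∘ F), substitute each coordinate x_i by F_i(u, v) in f_i, and replace dx_i by d F_i = (∂F_i/∂u) du + (∂F_i/∂v) dv.
  For the x component: f_1(F) = 2*u^2 + 4*v - 3; d F_1 = (0) du + (4*v - 2) dv
  For the y component: f_2(F) = u^2 + 2*v; d F_2 = (2*u) du + (2) dv
  For the z component: f_3(F) = v*(u - v + 4); d F_3 = (-2*u + v) du + (u + 2*v) dv
Combining and collecting du, dv coefficients:
  coeff of du: 2*u^3 - 2*u^2*v + 3*u*v^2 - 4*u*v - v^3 + 4*v^2
  coeff of dv: 9*u^2*v - 2*u^2 + u*v^2 + 4*u*v - 2*v^3 + 24*v^2 - 16*v + 6
F^* omega = (2*u^3 - 2*u^2*v + 3*u*v^2 - 4*u*v - v^3 + 4*v^2) du + (9*u^2*v - 2*u^2 + u*v^2 + 4*u*v - 2*v^3 + 24*v^2 - 16*v + 6) dv.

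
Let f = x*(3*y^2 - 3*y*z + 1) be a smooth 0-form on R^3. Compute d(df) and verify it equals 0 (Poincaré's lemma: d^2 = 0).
d(df) = 0

Step 1: df = sum_i (∂f/∂x_i) dx_i = (3*y^2 - 3*y*z + 1) dx + (3*x*(2*y - z)) dy + (-3*x*y) dz.
Step 2: Apply d again. Using the 1-form formula, the coefficient of dx ∧ dy in d(df) is ∂^2 f/∂x ∂y - ∂^2 f/∂y ∂x = (6*y - 3*z) - (6*y - 3*z) = 0 (equality of mixed partials for smooth f).
Similarly for dx ∧ dz and dy ∧ dz — all coefficients vanish. So d(df) = 0.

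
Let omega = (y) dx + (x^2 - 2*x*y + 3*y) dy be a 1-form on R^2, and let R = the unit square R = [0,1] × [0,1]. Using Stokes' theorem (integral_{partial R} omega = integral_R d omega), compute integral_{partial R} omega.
integral_(partial R) omega = -1

Stokes: integral_partial_R omega = integral_R d omega with d omega = (∂Q/∂x - ∂P/∂y) dx ∧ dy.
  ∂Q/∂x = 2*x - 2*y
  ∂P/∂y = 1
  integrand = ∂Q/∂x - ∂P/∂y = 2*x - 2*y - 1.
Integrating over R: integral_0^1 integral_0^1 (2*x - 2*y - 1) dx dy = -1.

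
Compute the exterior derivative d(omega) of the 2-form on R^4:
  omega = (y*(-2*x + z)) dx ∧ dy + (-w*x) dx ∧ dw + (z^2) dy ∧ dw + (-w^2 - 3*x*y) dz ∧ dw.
d(omega) = (y) dx ∧ dy ∧ dz + (-3*x - 2*z) dy ∧ dz ∧ dw + (-3*y) dx ∧ dz ∧ dw

For a 2-form omega = sum_{i<j} g_{ij} dx_i ∧ dx_j, the exterior derivative is
  d(omega) = sum_{i<j} d(g_{ij}) ∧ dx_i ∧ dx_j = sum_{i<j, k} (∂g_{ij}/∂x_k) dx_k ∧ dx_i ∧ dx_j.
Expand each term, using dx_k ∧ dx_i ∧ dx_j = sgn(permutation) dx_{(a)} ∧ dx_{(b)} ∧ dx_{(c)} with (a < b < c) sorted:
  d(y*(-2*x + z)) includes (∂/∂z)(y*(-2*x + z)) dz = (y) dz, which multiplied by dx ∧ dy gives (y) dx ∧ dy ∧ dz
  d(z^2) includes (∂/∂z)(z^2) dz = (2*z) dz, which multiplied by dy ∧ dw gives (-2*z) dy ∧ dz ∧ dw
  d(-w^2 - 3*x*y) includes (∂/∂x)(-w^2 - 3*x*y) dx = (-3*y) dx, which multiplied by dz ∧ dw gives (-3*y) dx ∧ dz ∧ dw
  d(-w^2 - 3*x*y) includes (∂/∂y)(-w^2 - 3*x*y) dy = (-3*x) dy, which multiplied by dz ∧ dw gives (-3*x) dy ∧ dz ∧ dw
Collecting like 3-forms: d(omega) = (y) dx ∧ dy ∧ dz + (-3*x - 2*z) dy ∧ dz ∧ dw + (-3*y) dx ∧ dz ∧ dw.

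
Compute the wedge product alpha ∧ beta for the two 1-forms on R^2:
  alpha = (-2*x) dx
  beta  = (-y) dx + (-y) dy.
alpha ∧ beta = (2*x*y) dx ∧ dy

Distribute the wedge, using dx_i ∧ dx_j = -dx_j ∧ dx_i and dx_i ∧ dx_i = 0. For each pair (i, j) with i < j, the coefficient of dx_i ∧ dx_j in alpha ∧ beta is (alpha_i * beta_j - alpha_j * beta_i). Collecting: alpha ∧ beta = (2*x*y) dx ∧ dy.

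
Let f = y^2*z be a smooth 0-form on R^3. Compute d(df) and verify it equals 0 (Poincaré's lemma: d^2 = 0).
d(df) = 0

Step 1: df = sum_i (∂f/∂x_i) dx_i = (0) dx + (2*y*z) dy + (y^2) dz.
Step 2: Apply d again. Using the 1-form formula, the coefficient of dx ∧ dy in d(df) is ∂^2 f/∂x ∂y - ∂^2 f/∂y ∂x = (0) - (0) = 0 (equality of mixed partials for smooth f).
Similarly for dx ∧ dz and dy ∧ dz — all coefficients vanish. So d(df) = 0.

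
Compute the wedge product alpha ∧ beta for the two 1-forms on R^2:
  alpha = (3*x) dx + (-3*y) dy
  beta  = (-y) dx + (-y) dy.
alpha ∧ beta = (-3*y*(x + y)) dx ∧ dy

Distribute the wedge, using dx_i ∧ dx_j = -dx_j ∧ dx_i and dx_i ∧ dx_i = 0. For each pair (i, j) with i < j, the coefficient of dx_i ∧ dx_j in alpha ∧ beta is (alpha_i * beta_j - alpha_j * beta_i). Collecting: alpha ∧ beta = (-3*y*(x + y)) dx ∧ dy.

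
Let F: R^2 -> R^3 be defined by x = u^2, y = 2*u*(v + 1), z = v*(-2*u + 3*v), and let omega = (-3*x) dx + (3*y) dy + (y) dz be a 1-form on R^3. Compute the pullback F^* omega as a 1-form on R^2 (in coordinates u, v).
F^* omega = (2*u*(-3*u^2 + 4*v^2 + 10*v + 6)) du + (4*u*(2*u*v + 2*u + 3*v^2 + 3*v)) dv

Using F^*(f dg) = (f ∘ F) d(g ∘ F), substitute each coordinate x_i by F_i(u, v) in f_i, and replace dx_i by d F_i = (∂F_i/∂u) du + (∂F_i/∂v) dv.
  For the x component: f_1(F) = -3*u^2; d F_1 = (2*u) du + (0) dv
  For the y component: f_2(F) = 6*u*(v + 1); d F_2 = (2*v + 2) du + (2*u) dv
  For the z component: f_3(F) = 2*u*(v + 1); d F_3 = (-2*v) du + (-2*u + 6*v) dv
Combining and collecting du, dv coefficients:
  coeff of du: 2*u*(-3*u^2 + 4*v^2 + 10*v + 6)
  coeff of dv: 4*u*(2*u*v + 2*u + 3*v^2 + 3*v)
F^* omega = (2*u*(-3*u^2 + 4*v^2 + 10*v + 6)) du + (4*u*(2*u*v + 2*u + 3*v^2 + 3*v)) dv.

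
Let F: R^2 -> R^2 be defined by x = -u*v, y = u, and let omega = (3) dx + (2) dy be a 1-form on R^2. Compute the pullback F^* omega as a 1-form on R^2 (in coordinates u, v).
F^* omega = (2 - 3*v) du + (-3*u) dv

Using F^*(f dg) = (f ∘ F) d(g ∘ F), substitute each coordinate x_i by F_i(u, v) in f_i, and replace dx_i by d F_i = (∂F_i/∂u) du + (∂F_i/∂v) dv.
  For the x component: f_1(F) = 3; d F_1 = (-v) du + (-u) dv
  For the y component: f_2(F) = 2; d F_2 = (1) du + (0) dv
Combining and collecting du, dv coefficients:
  coeff of du: 2 - 3*v
  coeff of dv: -3*u
F^* omega = (2 - 3*v) du + (-3*u) dv.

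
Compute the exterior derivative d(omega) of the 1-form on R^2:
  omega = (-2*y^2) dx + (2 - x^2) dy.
d(omega) = (-2*x + 4*y) dx ∧ dy

For a 1-form omega = sum_i f_i dx_i, the exterior derivative is
  d(omega) = sum_{i < j} (∂f_j/∂x_i - ∂f_i/∂x_j) dx_i ∧ dx_j.
  coefficient of dx ∧ dy: ∂f_2/∂x - ∂f_1/∂y = ∂(2 - x^2)/∂x - ∂(-2*y^2)/∂y = -2*x + 4*y
Assembling: d(omega) = (-2*x + 4*y) dx ∧ dy.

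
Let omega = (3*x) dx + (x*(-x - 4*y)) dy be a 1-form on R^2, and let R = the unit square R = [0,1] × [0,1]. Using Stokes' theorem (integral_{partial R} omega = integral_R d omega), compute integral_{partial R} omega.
integral_(partial R) omega = -3

Stokes: integral_partial_R omega = integral_R d omega with d omega = (∂Q/∂x - ∂P/∂y) dx ∧ dy.
  ∂Q/∂x = -2*x - 4*y
  ∂P/∂y = 0
  integrand = ∂Q/∂x - ∂P/∂y = -2*x - 4*y.
Integrating over R: integral_0^1 integral_0^1 (-2*x - 4*y) dx dy = -3.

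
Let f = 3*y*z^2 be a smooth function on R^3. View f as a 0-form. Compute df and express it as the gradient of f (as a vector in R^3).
df = (0) dx + (3*z^2) dy + (6*y*z) dz; grad f = (0, 3*z^2, 6*y*z)

For a 0-form f, d f = (∂f/∂x) dx + (∂f/∂y) dy + (∂f/∂z) dz. The components of the vector representation are exactly the entries of grad f in Cartesian coordinates:
  ∂f/∂x = 0
  ∂f/∂y = 3*z^2
  ∂f/∂z = 6*y*z.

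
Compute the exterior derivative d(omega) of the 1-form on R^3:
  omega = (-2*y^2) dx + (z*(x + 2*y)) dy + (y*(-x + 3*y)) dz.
d(omega) = (4*y + z) dx ∧ dy + (-y) dx ∧ dz + (-2*x + 4*y) dy ∧ dz

For a 1-form omega = sum_i f_i dx_i, the exterior derivative is
  d(omega) = sum_{i < j} (∂f_j/∂x_i - ∂f_i/∂x_j) dx_i ∧ dx_j.
  coefficient of dx ∧ dy: ∂f_2/∂x - ∂f_1/∂y = ∂(z*(x + 2*y))/∂x - ∂(-2*y^2)/∂y = 4*y + z
  coefficient of dx ∧ dz: ∂f_3/∂x - ∂f_1/∂z = ∂(y*(-x + 3*y))/∂x - ∂(-2*y^2)/∂z = -y
  coefficient of dy ∧ dz: ∂f_3/∂y - ∂f_2/∂z = ∂(y*(-x + 3*y))/∂y - ∂(z*(x + 2*y))/∂z = -2*x + 4*y
Assembling: d(omega) = (4*y + z) dx ∧ dy + (-y) dx ∧ dz + (-2*x + 4*y) dy ∧ dz.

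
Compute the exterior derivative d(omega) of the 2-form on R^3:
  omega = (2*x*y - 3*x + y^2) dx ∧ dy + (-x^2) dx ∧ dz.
d(omega) = 0

For a 2-form omega = sum_{i<j} g_{ij} dx_i ∧ dx_j, the exterior derivative is
  d(omega) = sum_{i<j} d(g_{ij}) ∧ dx_i ∧ dx_j = sum_{i<j, k} (∂g_{ij}/∂x_k) dx_k ∧ dx_i ∧ dx_j.
Expand each term, using dx_k ∧ dx_i ∧ dx_j = sgn(permutation) dx_{(a)} ∧ dx_{(b)} ∧ dx_{(c)} with (a < b < c) sorted:

Collecting like 3-forms: d(omega) = 0.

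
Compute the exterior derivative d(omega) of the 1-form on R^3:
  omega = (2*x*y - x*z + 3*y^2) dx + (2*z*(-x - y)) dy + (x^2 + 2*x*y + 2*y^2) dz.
d(omega) = (-2*x - 6*y - 2*z) dx ∧ dy + (3*x + 2*y) dx ∧ dz + (4*x + 6*y) dy ∧ dz

For a 1-form omega = sum_i f_i dx_i, the exterior derivative is
  d(omega) = sum_{i < j} (∂f_j/∂x_i - ∂f_i/∂x_j) dx_i ∧ dx_j.
  coefficient of dx ∧ dy: ∂f_2/∂x - ∂f_1/∂y = ∂(2*z*(-x - y))/∂x - ∂(2*x*y - x*z + 3*y^2)/∂y = -2*x - 6*y - 2*z
  coefficient of dx ∧ dz: ∂f_3/∂x - ∂f_1/∂z = ∂(x^2 + 2*x*y + 2*y^2)/∂x - ∂(2*x*y - x*z + 3*y^2)/∂z = 3*x + 2*y
  coefficient of dy ∧ dz: ∂f_3/∂y - ∂f_2/∂z = ∂(x^2 + 2*x*y + 2*y^2)/∂y - ∂(2*z*(-x - y))/∂z = 4*x + 6*y
Assembling: d(omega) = (-2*x - 6*y - 2*z) dx ∧ dy + (3*x + 2*y) dx ∧ dz + (4*x + 6*y) dy ∧ dz.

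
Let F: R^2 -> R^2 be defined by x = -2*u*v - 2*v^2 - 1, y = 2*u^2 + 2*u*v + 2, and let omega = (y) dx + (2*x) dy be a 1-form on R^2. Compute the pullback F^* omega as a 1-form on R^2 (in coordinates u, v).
F^* omega = (-20*u^2*v - 28*u*v^2 - 8*u - 8*v^3 - 8*v) du + (-4*u^3 - 20*u^2*v - 16*u*v^2 - 8*u - 8*v) dv

Using F^*(f dg) = (f ∘ F) d(g ∘ F), substitute each coordinate x_i by F_i(u, v) in f_i, and replace dx_i by d F_i = (∂F_i/∂u) du + (∂F_i/∂v) dv.
  For the x component: f_1(F) = 2*u^2 + 2*u*v + 2; d F_1 = (-2*v) du + (-2*u - 4*v) dv
  For the y component: f_2(F) = -4*u*v - 4*v^2 - 2; d F_2 = (4*u + 2*v) du + (2*u) dv
Combining and collecting du, dv coefficients:
  coeff of du: -20*u^2*v - 28*u*v^2 - 8*u - 8*v^3 - 8*v
  coeff of dv: -4*u^3 - 20*u^2*v - 16*u*v^2 - 8*u - 8*v
F^* omega = (-20*u^2*v - 28*u*v^2 - 8*u - 8*v^3 - 8*v) du + (-4*u^3 - 20*u^2*v - 16*u*v^2 - 8*u - 8*v) dv.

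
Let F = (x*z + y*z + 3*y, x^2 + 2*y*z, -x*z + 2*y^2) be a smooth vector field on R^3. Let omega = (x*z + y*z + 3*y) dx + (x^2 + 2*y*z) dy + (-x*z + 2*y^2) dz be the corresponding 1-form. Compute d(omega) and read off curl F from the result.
d(omega) = (2*y) dy ∧ dz + (x + y + z) dz ∧ dx + (2*x - z - 3) dx ∧ dy; curl F = (2*y, x + y + z, 2*x - z - 3)

d omega = sum_{i<j} (∂f_j/∂x_i - ∂f_i/∂x_j) dx_i ∧ dx_j. Under the identification (dy ∧ dz, dz ∧ dx, dx ∧ dy) ↔ (e_x, e_y, e_z), the coefficients are exactly the components of curl F. Compute:
  ∂R/∂y - ∂Q/∂z = (4*y) - (2*y) = 2*y
  ∂P/∂z - ∂R/∂x = (x + y) - (-z) = x + y + z
  ∂Q/∂x - ∂P/∂y = (2*x) - (z + 3) = 2*x - z - 3.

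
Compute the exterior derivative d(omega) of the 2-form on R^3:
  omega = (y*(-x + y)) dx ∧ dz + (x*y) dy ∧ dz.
d(omega) = (x - y) dx ∧ dy ∧ dz

For a 2-form omega = sum_{i<j} g_{ij} dx_i ∧ dx_j, the exterior derivative is
  d(omega) = sum_{i<j} d(g_{ij}) ∧ dx_i ∧ dx_j = sum_{i<j, k} (∂g_{ij}/∂x_k) dx_k ∧ dx_i ∧ dx_j.
Expand each term, using dx_k ∧ dx_i ∧ dx_j = sgn(permutation) dx_{(a)} ∧ dx_{(b)} ∧ dx_{(c)} with (a < b < c) sorted:
  d(y*(-x + y)) includes (∂/∂y)(y*(-x + y)) dy = (-x + 2*y) dy, which multiplied by dx ∧ dz gives (x - 2*y) dx ∧ dy ∧ dz
  d(x*y) includes (∂/∂x)(x*y) dx = (y) dx, which multiplied by dy ∧ dz gives (y) dx ∧ dy ∧ dz
Collecting like 3-forms: d(omega) = (x - y) dx ∧ dy ∧ dz.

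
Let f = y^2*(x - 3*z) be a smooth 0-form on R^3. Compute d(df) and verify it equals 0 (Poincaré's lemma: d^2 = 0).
d(df) = 0

Step 1: df = sum_i (∂f/∂x_i) dx_i = (y^2) dx + (2*y*(x - 3*z)) dy + (-3*y^2) dz.
Step 2: Apply d again. Using the 1-form formula, the coefficient of dx ∧ dy in d(df) is ∂^2 f/∂x ∂y - ∂^2 f/∂y ∂x = (2*y) - (2*y) = 0 (equality of mixed partials for smooth f).
Similarly for dx ∧ dz and dy ∧ dz — all coefficients vanish. So d(df) = 0.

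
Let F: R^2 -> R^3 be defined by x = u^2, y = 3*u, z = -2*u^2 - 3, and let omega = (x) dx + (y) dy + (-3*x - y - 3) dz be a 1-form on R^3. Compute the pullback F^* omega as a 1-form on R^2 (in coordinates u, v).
F^* omega = (u*(14*u^2 + 12*u + 21)) du

Using F^*(f dg) = (f ∘ F) d(g ∘ F), substitute each coordinate x_i by F_i(u, v) in f_i, and replace dx_i by d F_i = (∂F_i/∂u) du + (∂F_i/∂v) dv.
  For the x component: f_1(F) = u^2; d F_1 = (2*u) du + (0) dv
  For the y component: f_2(F) = 3*u; d F_2 = (3) du + (0) dv
  For the z component: f_3(F) = -3*u^2 - 3*u - 3; d F_3 = (-4*u) du + (0) dv
Combining and collecting du, dv coefficients:
  coeff of du: u*(14*u^2 + 12*u + 21)
  coeff of dv: 0
F^* omega = (u*(14*u^2 + 12*u + 21)) du.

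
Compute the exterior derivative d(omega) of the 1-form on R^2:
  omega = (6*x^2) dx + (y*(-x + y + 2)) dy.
d(omega) = (-y) dx ∧ dy

For a 1-form omega = sum_i f_i dx_i, the exterior derivative is
  d(omega) = sum_{i < j} (∂f_j/∂x_i - ∂f_i/∂x_j) dx_i ∧ dx_j.
  coefficient of dx ∧ dy: ∂f_2/∂x - ∂f_1/∂y = ∂(y*(-x + y + 2))/∂x - ∂(6*x^2)/∂y = -y
Assembling: d(omega) = (-y) dx ∧ dy.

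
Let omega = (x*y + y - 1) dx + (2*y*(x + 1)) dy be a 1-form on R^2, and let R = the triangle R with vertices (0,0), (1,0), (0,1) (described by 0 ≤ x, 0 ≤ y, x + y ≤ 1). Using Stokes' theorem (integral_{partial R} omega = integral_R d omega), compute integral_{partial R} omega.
integral_(partial R) omega = -1/3

Stokes: integral_partial_R omega = integral_R d omega with d omega = (∂Q/∂x - ∂P/∂y) dx ∧ dy.
  ∂Q/∂x = 2*y
  ∂P/∂y = x + 1
  integrand = ∂Q/∂x - ∂P/∂y = -x + 2*y - 1.
Integrating over R: integral_0^1 integral_0^{1-x} (-x + 2*y - 1) dy dx = -1/3.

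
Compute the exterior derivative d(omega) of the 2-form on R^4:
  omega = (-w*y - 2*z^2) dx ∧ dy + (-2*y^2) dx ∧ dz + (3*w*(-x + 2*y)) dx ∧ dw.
d(omega) = (4*y - 4*z) dx ∧ dy ∧ dz + (-6*w - y) dx ∧ dy ∧ dw

For a 2-form omega = sum_{i<j} g_{ij} dx_i ∧ dx_j, the exterior derivative is
  d(omega) = sum_{i<j} d(g_{ij}) ∧ dx_i ∧ dx_j = sum_{i<j, k} (∂g_{ij}/∂x_k) dx_k ∧ dx_i ∧ dx_j.
Expand each term, using dx_k ∧ dx_i ∧ dx_j = sgn(permutation) dx_{(a)} ∧ dx_{(b)} ∧ dx_{(c)} with (a < b < c) sorted:
  d(-w*y - 2*z^2) includes (∂/∂z)(-w*y - 2*z^2) dz = (-4*z) dz, which multiplied by dx ∧ dy gives (-4*z) dx ∧ dy ∧ dz
  d(-w*y - 2*z^2) includes (∂/∂w)(-w*y - 2*z^2) dw = (-y) dw, which multiplied by dx ∧ dy gives (-y) dx ∧ dy ∧ dw
  d(-2*y^2) includes (∂/∂y)(-2*y^2) dy = (-4*y) dy, which multiplied by dx ∧ dz gives (4*y) dx ∧ dy ∧ dz
  d(3*w*(-x + 2*y)) includes (∂/∂y)(3*w*(-x + 2*y)) dy = (6*w) dy, which multiplied by dx ∧ dw gives (-6*w) dx ∧ dy ∧ dw
Collecting like 3-forms: d(omega) = (4*y - 4*z) dx ∧ dy ∧ dz + (-6*w - y) dx ∧ dy ∧ dw.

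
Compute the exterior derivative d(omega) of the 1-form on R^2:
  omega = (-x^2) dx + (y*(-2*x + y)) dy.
d(omega) = (-2*y) dx ∧ dy

For a 1-form omega = sum_i f_i dx_i, the exterior derivative is
  d(omega) = sum_{i < j} (∂f_j/∂x_i - ∂f_i/∂x_j) dx_i ∧ dx_j.
  coefficient of dx ∧ dy: ∂f_2/∂x - ∂f_1/∂y = ∂(y*(-2*x + y))/∂x - ∂(-x^2)/∂y = -2*y
Assembling: d(omega) = (-2*y) dx ∧ dy.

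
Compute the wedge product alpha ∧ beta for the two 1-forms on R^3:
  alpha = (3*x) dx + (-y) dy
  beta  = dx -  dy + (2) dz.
alpha ∧ beta = (-3*x + y) dx ∧ dy + (6*x) dx ∧ dz + (-2*y) dy ∧ dz

Distribute the wedge, using dx_i ∧ dx_j = -dx_j ∧ dx_i and dx_i ∧ dx_i = 0. For each pair (i, j) with i < j, the coefficient of dx_i ∧ dx_j in alpha ∧ beta is (alpha_i * beta_j - alpha_j * beta_i). Collecting: alpha ∧ beta = (-3*x + y) dx ∧ dy + (6*x) dx ∧ dz + (-2*y) dy ∧ dz.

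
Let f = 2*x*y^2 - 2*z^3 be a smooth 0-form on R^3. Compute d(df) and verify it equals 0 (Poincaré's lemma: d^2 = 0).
d(df) = 0

Step 1: df = sum_i (∂f/∂x_i) dx_i = (2*y^2) dx + (4*x*y) dy + (-6*z^2) dz.
Step 2: Apply d again. Using the 1-form formula, the coefficient of dx ∧ dy in d(df) is ∂^2 f/∂x ∂y - ∂^2 f/∂y ∂x = (4*y) - (4*y) = 0 (equality of mixed partials for smooth f).
Similarly for dx ∧ dz and dy ∧ dz — all coefficients vanish. So d(df) = 0.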